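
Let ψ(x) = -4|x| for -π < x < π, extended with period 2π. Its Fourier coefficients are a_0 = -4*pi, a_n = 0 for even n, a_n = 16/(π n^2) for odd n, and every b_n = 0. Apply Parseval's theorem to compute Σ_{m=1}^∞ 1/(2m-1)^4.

Parseval: a_0^2/2 + Σ a_n^2 = (1/π) ∫_{-π}^{π} ψ(x)^2 dx = 32*pi**2/3.
Subtract a_0^2/2 = 8*pi**2: Σ a_n^2 = 8*pi**2/3.
Only odd n contribute, with a_n^2 = 256/(π^2 n^4), so Σ_{m≥1} 1/(2m-1)^4 = π^2·(8*pi**2/3)/256 = pi**4/96.

pi**4/96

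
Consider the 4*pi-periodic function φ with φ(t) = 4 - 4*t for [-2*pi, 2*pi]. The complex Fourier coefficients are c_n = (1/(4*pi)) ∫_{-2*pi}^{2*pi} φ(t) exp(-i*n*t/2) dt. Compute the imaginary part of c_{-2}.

Since φ is real-valued, Im(c_{-2}) = -(1/(4*pi)) ∫_{-2*pi}^{2*pi} φ(t) sin(-t) dt = b_{2}/2.
Integrating by parts (boundary term plus one more integral), an antiderivative of (4 - 4*t) sin(-t) is -4*t*cos(t) + 4*sin(t) + 4*cos(t); evaluating from -2*pi to 2*pi: ∫_{-2*pi}^{2*pi} (4 - 4*t) sin(-t) dt = (4 - 8*pi) - (4 + 8*pi) = -16*pi.
Hence Im(c_{-2}) = (-1/(4*pi))·(-16*pi) = 4.

4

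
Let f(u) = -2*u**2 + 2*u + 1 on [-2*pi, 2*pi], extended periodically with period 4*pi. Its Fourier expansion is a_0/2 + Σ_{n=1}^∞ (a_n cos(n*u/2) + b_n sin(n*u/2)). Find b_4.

b_4 = (1/(2*pi)) ∫_{-2*pi}^{2*pi} f(u) sin(2*u) du.
Integrating by parts twice (tabular method), an antiderivative of (-2*u**2 + 2*u + 1) sin(2*u) is u**2*cos(2*u) - u*sin(2*u) - u*cos(2*u) + sin(2*u)/2 - cos(2*u); evaluating from -2*pi to 2*pi: ∫_{-2*pi}^{2*pi} (-2*u**2 + 2*u + 1) sin(2*u) du = (-2*pi - 1 + 4*pi**2) - (-1 + 2*pi + 4*pi**2) = -4*pi.
Hence b_4 = (1/(2*pi))·(-4*pi) = -2.

-2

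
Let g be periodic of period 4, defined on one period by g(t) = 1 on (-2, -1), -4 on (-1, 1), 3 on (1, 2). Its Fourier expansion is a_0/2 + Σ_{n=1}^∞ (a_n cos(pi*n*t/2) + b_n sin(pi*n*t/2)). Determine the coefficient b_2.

-2/pi

b_2 = 1/2 ∫_{-2}^{2} g(t) sin(pi*t) dt.
Split the integral at the breakpoints.
Directly, an antiderivative of (1) sin(pi*t) is -cos(pi*t)/pi; evaluating from -2 to -1: ∫_{-2}^{-1} (1) sin(pi*t) dt = (1/pi) - (-1/pi) = 2/pi.
Directly, an antiderivative of (-4) sin(pi*t) is 4*cos(pi*t)/pi; evaluating from -1 to 1: ∫_{-1}^{1} (-4) sin(pi*t) dt = (-4/pi) - (-4/pi) = 0.
Directly, an antiderivative of (3) sin(pi*t) is -3*cos(pi*t)/pi; evaluating from 1 to 2: ∫_{1}^{2} (3) sin(pi*t) dt = (-3/pi) - (3/pi) = -6/pi.
Summing the pieces and multiplying by (1/2) gives b_2 = -2/pi.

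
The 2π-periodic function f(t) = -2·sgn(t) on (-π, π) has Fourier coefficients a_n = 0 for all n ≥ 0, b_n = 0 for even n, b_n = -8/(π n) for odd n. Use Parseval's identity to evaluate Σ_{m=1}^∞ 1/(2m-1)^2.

Parseval: Σ b_n^2 = (1/π) ∫_{-π}^{π} f(t)^2 dt = 8.
Only odd n contribute, with b_n^2 = 64/(π^2 n^2), so Σ_{m≥1} 1/(2m-1)^2 = π^2·(8)/64 = pi**2/8.

pi**2/8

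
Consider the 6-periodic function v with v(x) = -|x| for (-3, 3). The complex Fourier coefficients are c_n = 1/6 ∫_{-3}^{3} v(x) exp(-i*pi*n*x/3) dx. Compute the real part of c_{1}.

6/pi**2

Since v is real-valued, Re(c_{1}) = 1/6 ∫_{-3}^{3} v(x) cos(pi*x/3) dx = a_{1}/2.
v is even and cos(pi*x/3) is even, so the integrand is even: ∫_{-3}^{3} v(x) cos(pi*x/3) dx = 2∫_0^{3} v(x) cos(pi*x/3) dx.
Integrating by parts (boundary term plus one more integral), an antiderivative of (-x) cos(pi*x/3) is -3*x*sin(pi*x/3)/pi - 9*cos(pi*x/3)/pi**2; evaluating from 0 to 3: ∫_{0}^{3} (-x) cos(pi*x/3) dx = (9/pi**2) - (-9/pi**2) = 18/pi**2.
So ∫_{-3}^{3} v(x) cos(pi*x/3) dx = 36/pi**2.
Hence Re(c_{1}) = (1/6)·(36/pi**2) = 6/pi**2.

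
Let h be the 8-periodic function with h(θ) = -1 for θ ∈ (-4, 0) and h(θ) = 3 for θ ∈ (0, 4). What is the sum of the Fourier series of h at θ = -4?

1

θ = -4 differs from θ = 4 by -1 full period(s), and the series is 8-periodic.
At θ = 4 the one-sided limits are h(4^-) = 3 and h(4^+) = -1.
By Dirichlet's theorem the series converges to their average, [(3) + (-1)]/2 = 1.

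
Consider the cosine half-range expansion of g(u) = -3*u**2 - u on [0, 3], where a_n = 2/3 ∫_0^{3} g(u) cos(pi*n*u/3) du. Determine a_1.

a_1 = 2/3 ∫_0^{3} (-3*u**2 - u) cos(pi*u/3) du.
Integrating by parts twice (tabular method), an antiderivative of (-3*u**2 - u) cos(pi*u/3) is -9*u**2*sin(pi*u/3)/pi - 3*u*sin(pi*u/3)/pi - 54*u*cos(pi*u/3)/pi**2 + 162*sin(pi*u/3)/pi**3 - 9*cos(pi*u/3)/pi**2; evaluating from 0 to 3: ∫_{0}^{3} (-3*u**2 - u) cos(pi*u/3) du = (171/pi**2) - (-9/pi**2) = 180/pi**2.
Hence a_1 = (2/3)·(180/pi**2) = 120/pi**2.

120/pi**2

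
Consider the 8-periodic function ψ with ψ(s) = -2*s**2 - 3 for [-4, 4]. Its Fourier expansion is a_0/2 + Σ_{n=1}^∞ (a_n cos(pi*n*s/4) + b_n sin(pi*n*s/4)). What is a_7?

a_7 = 1/4 ∫_{-4}^{4} ψ(s) cos(7*pi*s/4) ds.
ψ is even and cos(7*pi*s/4) is even, so the integrand is even and a_7 = 1/2 ∫_0^{4} ψ(s) cos(7*pi*s/4) ds.
Integrating by parts twice (tabular method), an antiderivative of (-2*s**2 - 3) cos(7*pi*s/4) is -8*s**2*sin(7*pi*s/4)/(7*pi) - 64*s*cos(7*pi*s/4)/(49*pi**2) - 12*sin(7*pi*s/4)/(7*pi) + 256*sin(7*pi*s/4)/(343*pi**3); evaluating from 0 to 4: ∫_{0}^{4} (-2*s**2 - 3) cos(7*pi*s/4) ds = (256/(49*pi**2)) - (0) = 256/(49*pi**2).
Hence a_7 = (1/2)·(256/(49*pi**2)) = 128/(49*pi**2).

128/(49*pi**2)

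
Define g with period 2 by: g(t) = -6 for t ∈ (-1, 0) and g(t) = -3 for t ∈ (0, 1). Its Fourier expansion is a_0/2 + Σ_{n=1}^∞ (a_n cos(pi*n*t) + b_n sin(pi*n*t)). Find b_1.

6/pi

b_1 = ∫_{-1}^{1} g(t) sin(pi*t) dt.
Split the integral at the breakpoints.
Directly, an antiderivative of (-6) sin(pi*t) is 6*cos(pi*t)/pi; evaluating from -1 to 0: ∫_{-1}^{0} (-6) sin(pi*t) dt = (6/pi) - (-6/pi) = 12/pi.
Directly, an antiderivative of (-3) sin(pi*t) is 3*cos(pi*t)/pi; evaluating from 0 to 1: ∫_{0}^{1} (-3) sin(pi*t) dt = (-3/pi) - (3/pi) = -6/pi.
Summing the pieces gives b_1 = 6/pi.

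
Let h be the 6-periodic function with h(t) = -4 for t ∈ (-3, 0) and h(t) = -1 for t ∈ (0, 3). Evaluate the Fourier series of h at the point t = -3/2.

h is continuous at t = -3/2 with value -4, so the series converges to -4 there.

-4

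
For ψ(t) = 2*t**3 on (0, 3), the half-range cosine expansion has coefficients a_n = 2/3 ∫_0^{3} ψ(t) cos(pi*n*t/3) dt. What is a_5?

324*(4 - 25*pi**2)/(625*pi**4)

a_5 = 2/3 ∫_0^{3} (2*t**3) cos(5*pi*t/3) dt.
Integrating by parts three times (tabular method), an antiderivative of (2*t**3) cos(5*pi*t/3) is 6*t**3*sin(5*pi*t/3)/(5*pi) + 54*t**2*cos(5*pi*t/3)/(25*pi**2) - 324*t*sin(5*pi*t/3)/(125*pi**3) - 972*cos(5*pi*t/3)/(625*pi**4); evaluating from 0 to 3: ∫_{0}^{3} (2*t**3) cos(5*pi*t/3) dt = (486*(2 - 25*pi**2)/(625*pi**4)) - (-972/(625*pi**4)) = 486*(4 - 25*pi**2)/(625*pi**4).
Hence a_5 = (2/3)·(486*(4 - 25*pi**2)/(625*pi**4)) = 324*(4 - 25*pi**2)/(625*pi**4).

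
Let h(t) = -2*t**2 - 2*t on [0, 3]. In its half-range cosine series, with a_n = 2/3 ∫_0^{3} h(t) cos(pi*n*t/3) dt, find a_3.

32/(3*pi**2)

a_3 = 2/3 ∫_0^{3} (-2*t**2 - 2*t) cos(pi*t) dt.
Integrating by parts twice (tabular method), an antiderivative of (-2*t**2 - 2*t) cos(pi*t) is -2*t**2*sin(pi*t)/pi - 2*t*sin(pi*t)/pi - 4*t*cos(pi*t)/pi**2 + 4*sin(pi*t)/pi**3 - 2*cos(pi*t)/pi**2; evaluating from 0 to 3: ∫_{0}^{3} (-2*t**2 - 2*t) cos(pi*t) dt = (14/pi**2) - (-2/pi**2) = 16/pi**2.
Hence a_3 = (2/3)·(16/pi**2) = 32/(3*pi**2).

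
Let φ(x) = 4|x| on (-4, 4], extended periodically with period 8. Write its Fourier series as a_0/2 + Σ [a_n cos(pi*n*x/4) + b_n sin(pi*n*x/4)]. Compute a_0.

a_0 = 1/4 ∫_{-4}^{4} φ(x) dx = 1/4 · (64) = 16.

16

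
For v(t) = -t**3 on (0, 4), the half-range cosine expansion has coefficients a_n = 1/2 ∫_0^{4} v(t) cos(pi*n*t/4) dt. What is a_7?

a_7 = 1/2 ∫_0^{4} (-t**3) cos(7*pi*t/4) dt.
Integrating by parts three times (tabular method), an antiderivative of (-t**3) cos(7*pi*t/4) is -4*t**3*sin(7*pi*t/4)/(7*pi) - 48*t**2*cos(7*pi*t/4)/(49*pi**2) + 384*t*sin(7*pi*t/4)/(343*pi**3) + 1536*cos(7*pi*t/4)/(2401*pi**4); evaluating from 0 to 4: ∫_{0}^{4} (-t**3) cos(7*pi*t/4) dt = (768*(-2 + 49*pi**2)/(2401*pi**4)) - (1536/(2401*pi**4)) = 768*(-4 + 49*pi**2)/(2401*pi**4).
Hence a_7 = (1/2)·(768*(-4 + 49*pi**2)/(2401*pi**4)) = 384*(-4 + 49*pi**2)/(2401*pi**4).

384*(-4 + 49*pi**2)/(2401*pi**4)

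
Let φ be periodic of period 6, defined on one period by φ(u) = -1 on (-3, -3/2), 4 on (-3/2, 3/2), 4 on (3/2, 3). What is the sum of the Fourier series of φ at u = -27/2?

u = -27/2 differs from u = -3/2 by -2 full period(s), and the series is 6-periodic.
At u = -3/2 the one-sided limits are φ(-3/2^-) = -1 and φ(-3/2^+) = 4.
By Dirichlet's theorem the series converges to their average, [(-1) + (4)]/2 = 3/2.

3/2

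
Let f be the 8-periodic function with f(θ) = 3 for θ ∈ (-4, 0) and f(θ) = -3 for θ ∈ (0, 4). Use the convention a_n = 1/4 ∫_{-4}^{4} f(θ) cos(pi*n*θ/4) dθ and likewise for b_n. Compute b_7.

b_7 = 1/4 ∫_{-4}^{4} f(θ) sin(7*pi*θ/4) dθ.
f is odd and sin(7*pi*θ/4) is odd, so the integrand is even and b_7 = 1/2 ∫_0^{4} f(θ) sin(7*pi*θ/4) dθ.
Directly, an antiderivative of (-3) sin(7*pi*θ/4) is 12*cos(7*pi*θ/4)/(7*pi); evaluating from 0 to 4: ∫_{0}^{4} (-3) sin(7*pi*θ/4) dθ = (-12/(7*pi)) - (12/(7*pi)) = -24/(7*pi).
Hence b_7 = (1/2)·(-24/(7*pi)) = -12/(7*pi).

-12/(7*pi)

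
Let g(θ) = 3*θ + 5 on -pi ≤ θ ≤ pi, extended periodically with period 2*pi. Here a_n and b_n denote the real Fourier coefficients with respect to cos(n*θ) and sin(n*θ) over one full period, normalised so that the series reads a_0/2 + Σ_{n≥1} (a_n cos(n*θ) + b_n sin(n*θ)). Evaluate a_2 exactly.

0

a_2 = 1/pi ∫_{-pi}^{pi} g(θ) cos(2*θ) dθ.
Integrating by parts (boundary term plus one more integral), an antiderivative of (3*θ + 5) cos(2*θ) is 3*θ*sin(2*θ)/2 + 5*sin(2*θ)/2 + 3*cos(2*θ)/4; evaluating from -pi to pi: ∫_{-pi}^{pi} (3*θ + 5) cos(2*θ) dθ = (3/4) - (3/4) = 0.
Hence a_2 = (1/pi)·(0) = 0.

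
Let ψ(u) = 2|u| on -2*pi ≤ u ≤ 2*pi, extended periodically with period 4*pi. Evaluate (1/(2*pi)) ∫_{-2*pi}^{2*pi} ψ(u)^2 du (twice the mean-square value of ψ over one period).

(1/(2*pi)) ∫_{-2*pi}^{2*pi} ψ(u)^2 du = (1/(2*pi)) · (64*pi**3/3) = 32*pi**2/3.

32*pi**2/3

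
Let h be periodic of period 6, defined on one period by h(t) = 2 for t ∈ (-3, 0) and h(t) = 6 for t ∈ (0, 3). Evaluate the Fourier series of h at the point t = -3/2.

2

h is continuous at t = -3/2 with value 2, so the series converges to 2 there.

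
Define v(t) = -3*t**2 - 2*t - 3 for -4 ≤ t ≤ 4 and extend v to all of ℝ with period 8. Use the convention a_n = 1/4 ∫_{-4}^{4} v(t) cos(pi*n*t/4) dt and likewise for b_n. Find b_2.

8/pi

b_2 = 1/4 ∫_{-4}^{4} v(t) sin(pi*t/2) dt.
Integrating by parts twice (tabular method), an antiderivative of (-3*t**2 - 2*t - 3) sin(pi*t/2) is 6*t**2*cos(pi*t/2)/pi - 24*t*sin(pi*t/2)/pi**2 + 4*t*cos(pi*t/2)/pi - 8*sin(pi*t/2)/pi**2 - 48*cos(pi*t/2)/pi**3 + 6*cos(pi*t/2)/pi; evaluating from -4 to 4: ∫_{-4}^{4} (-3*t**2 - 2*t - 3) sin(pi*t/2) dt = (-48/pi**3 + 118/pi) - (-48/pi**3 + 86/pi) = 32/pi.
Hence b_2 = (1/4)·(32/pi) = 8/pi.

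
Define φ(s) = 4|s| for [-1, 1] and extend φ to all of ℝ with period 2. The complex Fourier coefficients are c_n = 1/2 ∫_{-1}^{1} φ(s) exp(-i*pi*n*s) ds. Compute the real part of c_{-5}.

-8/(25*pi**2)

Since φ is real-valued, Re(c_{-5}) = 1/2 ∫_{-1}^{1} φ(s) cos(-5*pi*s) ds = a_{5}/2.
φ is even and cos(-5*pi*s) is even, so the integrand is even: ∫_{-1}^{1} φ(s) cos(-5*pi*s) ds = 2∫_0^{1} φ(s) cos(-5*pi*s) ds.
Integrating by parts (boundary term plus one more integral), an antiderivative of (4*s) cos(-5*pi*s) is 4*s*sin(5*pi*s)/(5*pi) + 4*cos(5*pi*s)/(25*pi**2); evaluating from 0 to 1: ∫_{0}^{1} (4*s) cos(-5*pi*s) ds = (-4/(25*pi**2)) - (4/(25*pi**2)) = -8/(25*pi**2).
So ∫_{-1}^{1} φ(s) cos(-5*pi*s) ds = -16/(25*pi**2).
Hence Re(c_{-5}) = (1/2)·(-16/(25*pi**2)) = -8/(25*pi**2).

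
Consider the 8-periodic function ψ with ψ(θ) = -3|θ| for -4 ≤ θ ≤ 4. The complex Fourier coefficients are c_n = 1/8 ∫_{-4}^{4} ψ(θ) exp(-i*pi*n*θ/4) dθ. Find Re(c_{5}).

Since ψ is real-valued, Re(c_{5}) = 1/8 ∫_{-4}^{4} ψ(θ) cos(5*pi*θ/4) dθ = a_{5}/2.
ψ is even and cos(5*pi*θ/4) is even, so the integrand is even: ∫_{-4}^{4} ψ(θ) cos(5*pi*θ/4) dθ = 2∫_0^{4} ψ(θ) cos(5*pi*θ/4) dθ.
Integrating by parts (boundary term plus one more integral), an antiderivative of (-3*θ) cos(5*pi*θ/4) is -12*θ*sin(5*pi*θ/4)/(5*pi) - 48*cos(5*pi*θ/4)/(25*pi**2); evaluating from 0 to 4: ∫_{0}^{4} (-3*θ) cos(5*pi*θ/4) dθ = (48/(25*pi**2)) - (-48/(25*pi**2)) = 96/(25*pi**2).
So ∫_{-4}^{4} ψ(θ) cos(5*pi*θ/4) dθ = 192/(25*pi**2).
Hence Re(c_{5}) = (1/8)·(192/(25*pi**2)) = 24/(25*pi**2).

24/(25*pi**2)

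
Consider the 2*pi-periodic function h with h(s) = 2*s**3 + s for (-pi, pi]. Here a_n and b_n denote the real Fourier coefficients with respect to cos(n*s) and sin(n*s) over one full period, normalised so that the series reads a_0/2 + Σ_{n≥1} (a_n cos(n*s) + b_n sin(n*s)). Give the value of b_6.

-2*pi**2/3 - 2/9

b_6 = 1/pi ∫_{-pi}^{pi} h(s) sin(6*s) ds.
h is odd and sin(6*s) is odd, so the integrand is even and b_6 = 2/pi ∫_0^{pi} h(s) sin(6*s) ds.
Integrating by parts three times (tabular method), an antiderivative of (2*s**3 + s) sin(6*s) is -s**3*cos(6*s)/3 + s**2*sin(6*s)/6 - s*cos(6*s)/9 + sin(6*s)/54; evaluating from 0 to pi: ∫_{0}^{pi} (2*s**3 + s) sin(6*s) ds = (-pi**3/3 - pi/9) - (0) = -pi**3/3 - pi/9.
Hence b_6 = (2/pi)·(-pi**3/3 - pi/9) = -2*pi**2/3 - 2/9.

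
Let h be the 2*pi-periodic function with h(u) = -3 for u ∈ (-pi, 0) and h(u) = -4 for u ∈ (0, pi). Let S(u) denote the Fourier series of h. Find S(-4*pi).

u = -4*pi differs from u = 0 by -2 full period(s), and the series is 2*pi-periodic.
At u = 0 the one-sided limits are h(0^-) = -3 and h(0^+) = -4.
By Dirichlet's theorem the series converges to their average, [(-3) + (-4)]/2 = -7/2.

-7/2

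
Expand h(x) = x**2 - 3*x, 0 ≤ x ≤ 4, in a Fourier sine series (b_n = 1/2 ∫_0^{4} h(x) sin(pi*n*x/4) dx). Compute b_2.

-4/pi

b_2 = 1/2 ∫_0^{4} (x**2 - 3*x) sin(pi*x/2) dx.
Integrating by parts twice (tabular method), an antiderivative of (x**2 - 3*x) sin(pi*x/2) is -2*x**2*cos(pi*x/2)/pi + 8*x*sin(pi*x/2)/pi**2 + 6*x*cos(pi*x/2)/pi - 12*sin(pi*x/2)/pi**2 + 16*cos(pi*x/2)/pi**3; evaluating from 0 to 4: ∫_{0}^{4} (x**2 - 3*x) sin(pi*x/2) dx = (-8/pi + 16/pi**3) - (16/pi**3) = -8/pi.
Hence b_2 = (1/2)·(-8/pi) = -4/pi.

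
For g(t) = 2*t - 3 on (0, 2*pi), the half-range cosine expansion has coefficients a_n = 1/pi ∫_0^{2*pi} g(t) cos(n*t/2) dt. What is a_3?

-16/(9*pi)

a_3 = 1/pi ∫_0^{2*pi} (2*t - 3) cos(3*t/2) dt.
Integrating by parts (boundary term plus one more integral), an antiderivative of (2*t - 3) cos(3*t/2) is 4*t*sin(3*t/2)/3 - 2*sin(3*t/2) + 8*cos(3*t/2)/9; evaluating from 0 to 2*pi: ∫_{0}^{2*pi} (2*t - 3) cos(3*t/2) dt = (-8/9) - (8/9) = -16/9.
Hence a_3 = (1/pi)·(-16/9) = -16/(9*pi).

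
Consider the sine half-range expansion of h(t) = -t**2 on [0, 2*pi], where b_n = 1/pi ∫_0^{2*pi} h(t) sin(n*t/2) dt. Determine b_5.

8*(4 - 25*pi**2)/(125*pi)

b_5 = 1/pi ∫_0^{2*pi} (-t**2) sin(5*t/2) dt.
Integrating by parts twice (tabular method), an antiderivative of (-t**2) sin(5*t/2) is 2*t**2*cos(5*t/2)/5 - 8*t*sin(5*t/2)/25 - 16*cos(5*t/2)/125; evaluating from 0 to 2*pi: ∫_{0}^{2*pi} (-t**2) sin(5*t/2) dt = (16/125 - 8*pi**2/5) - (-16/125) = 32/125 - 8*pi**2/5.
Hence b_5 = (1/pi)·(32/125 - 8*pi**2/5) = 8*(4 - 25*pi**2)/(125*pi).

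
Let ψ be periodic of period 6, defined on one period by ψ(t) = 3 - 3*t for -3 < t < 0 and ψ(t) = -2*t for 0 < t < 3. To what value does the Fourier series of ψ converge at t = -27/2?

t = -27/2 differs from t = -3/2 by -2 full period(s), and the series is 6-periodic.
ψ is continuous at t = -3/2 with value 15/2, so the series converges to 15/2 there.

15/2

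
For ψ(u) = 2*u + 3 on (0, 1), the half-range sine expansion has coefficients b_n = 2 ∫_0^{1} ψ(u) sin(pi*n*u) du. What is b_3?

b_3 = 2 ∫_0^{1} (2*u + 3) sin(3*pi*u) du.
Integrating by parts (boundary term plus one more integral), an antiderivative of (2*u + 3) sin(3*pi*u) is -2*u*cos(3*pi*u)/(3*pi) + 2*sin(3*pi*u)/(9*pi**2) - cos(3*pi*u)/pi; evaluating from 0 to 1: ∫_{0}^{1} (2*u + 3) sin(3*pi*u) du = (5/(3*pi)) - (-1/pi) = 8/(3*pi).
Hence b_3 = 2·(8/(3*pi)) = 16/(3*pi).

16/(3*pi)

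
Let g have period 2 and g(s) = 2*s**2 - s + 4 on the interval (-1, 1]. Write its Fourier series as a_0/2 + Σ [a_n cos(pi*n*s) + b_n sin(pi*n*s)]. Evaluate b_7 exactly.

-2/(7*pi)

b_7 = ∫_{-1}^{1} g(s) sin(7*pi*s) ds.
Integrating by parts twice (tabular method), an antiderivative of (2*s**2 - s + 4) sin(7*pi*s) is -2*s**2*cos(7*pi*s)/(7*pi) + 4*s*sin(7*pi*s)/(49*pi**2) + s*cos(7*pi*s)/(7*pi) - sin(7*pi*s)/(49*pi**2) - 4*cos(7*pi*s)/(7*pi) + 4*cos(7*pi*s)/(343*pi**3); evaluating from -1 to 1: ∫_{-1}^{1} (2*s**2 - s + 4) sin(7*pi*s) ds = ((-4 + 245*pi**2)/(343*pi**3)) - ((-4/343 + pi**2)/pi**3) = -2/(7*pi).
Hence b_7 = -2/(7*pi).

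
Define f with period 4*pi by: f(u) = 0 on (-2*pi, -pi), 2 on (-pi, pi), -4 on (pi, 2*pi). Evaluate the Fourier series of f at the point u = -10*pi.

u = -10*pi differs from u = -2*pi by -2 full period(s), and the series is 4*pi-periodic.
At u = -2*pi the one-sided limits are f(-2*pi^-) = -4 and f(-2*pi^+) = 0.
By Dirichlet's theorem the series converges to their average, [(-4) + (0)]/2 = -2.

-2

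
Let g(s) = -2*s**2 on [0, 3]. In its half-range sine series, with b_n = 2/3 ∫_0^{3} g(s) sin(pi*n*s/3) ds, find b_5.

36*(4 - 25*pi**2)/(125*pi**3)

b_5 = 2/3 ∫_0^{3} (-2*s**2) sin(5*pi*s/3) ds.
Integrating by parts twice (tabular method), an antiderivative of (-2*s**2) sin(5*pi*s/3) is 6*s**2*cos(5*pi*s/3)/(5*pi) - 36*s*sin(5*pi*s/3)/(25*pi**2) - 108*cos(5*pi*s/3)/(125*pi**3); evaluating from 0 to 3: ∫_{0}^{3} (-2*s**2) sin(5*pi*s/3) ds = (54*(2 - 25*pi**2)/(125*pi**3)) - (-108/(125*pi**3)) = 54*(4 - 25*pi**2)/(125*pi**3).
Hence b_5 = (2/3)·(54*(4 - 25*pi**2)/(125*pi**3)) = 36*(4 - 25*pi**2)/(125*pi**3).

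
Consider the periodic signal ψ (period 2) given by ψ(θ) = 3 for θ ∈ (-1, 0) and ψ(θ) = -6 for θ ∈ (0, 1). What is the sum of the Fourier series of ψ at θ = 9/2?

θ = 9/2 differs from θ = 1/2 by 2 full period(s), and the series is 2-periodic.
ψ is continuous at θ = 1/2 with value -6, so the series converges to -6 there.

-6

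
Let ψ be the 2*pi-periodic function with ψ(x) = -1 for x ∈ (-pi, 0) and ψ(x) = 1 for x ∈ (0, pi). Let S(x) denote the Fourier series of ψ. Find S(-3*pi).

0

x = -3*pi differs from x = -pi by -1 full period(s), and the series is 2*pi-periodic.
At x = -pi the one-sided limits are ψ(-pi^-) = 1 and ψ(-pi^+) = -1.
By Dirichlet's theorem the series converges to their average, [(1) + (-1)]/2 = 0.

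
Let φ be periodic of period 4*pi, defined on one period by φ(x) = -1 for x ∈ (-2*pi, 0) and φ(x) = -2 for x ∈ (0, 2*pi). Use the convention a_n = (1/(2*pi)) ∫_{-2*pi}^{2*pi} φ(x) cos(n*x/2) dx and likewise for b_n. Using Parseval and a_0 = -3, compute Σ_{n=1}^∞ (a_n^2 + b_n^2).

1/2

Parseval: a_0^2/2 + Σ_{n≥1} (a_n^2+b_n^2) = (1/(2*pi)) ∫_{-2*pi}^{2*pi} φ(x)^2 dx = 5.
Subtract a_0^2/2 = 9/2: Σ (a_n^2+b_n^2) = 1/2.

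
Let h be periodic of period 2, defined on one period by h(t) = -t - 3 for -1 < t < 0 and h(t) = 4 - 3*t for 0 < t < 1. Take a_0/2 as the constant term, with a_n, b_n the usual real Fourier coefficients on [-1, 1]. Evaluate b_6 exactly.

2/(3*pi)

b_6 = ∫_{-1}^{1} h(t) sin(6*pi*t) dt.
Split the integral at the breakpoints.
Integrating by parts (boundary term plus one more integral), an antiderivative of (-t - 3) sin(6*pi*t) is t*cos(6*pi*t)/(6*pi) - sin(6*pi*t)/(36*pi**2) + cos(6*pi*t)/(2*pi); evaluating from -1 to 0: ∫_{-1}^{0} (-t - 3) sin(6*pi*t) dt = (1/(2*pi)) - (1/(3*pi)) = 1/(6*pi).
Integrating by parts (boundary term plus one more integral), an antiderivative of (4 - 3*t) sin(6*pi*t) is t*cos(6*pi*t)/(2*pi) - sin(6*pi*t)/(12*pi**2) - 2*cos(6*pi*t)/(3*pi); evaluating from 0 to 1: ∫_{0}^{1} (4 - 3*t) sin(6*pi*t) dt = (-1/(6*pi)) - (-2/(3*pi)) = 1/(2*pi).
Summing the pieces gives b_6 = 2/(3*pi).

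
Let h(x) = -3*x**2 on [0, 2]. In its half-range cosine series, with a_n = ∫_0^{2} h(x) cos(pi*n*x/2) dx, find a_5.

48/(25*pi**2)

a_5 = ∫_0^{2} (-3*x**2) cos(5*pi*x/2) dx.
Integrating by parts twice (tabular method), an antiderivative of (-3*x**2) cos(5*pi*x/2) is -6*x**2*sin(5*pi*x/2)/(5*pi) - 24*x*cos(5*pi*x/2)/(25*pi**2) + 48*sin(5*pi*x/2)/(125*pi**3); evaluating from 0 to 2: ∫_{0}^{2} (-3*x**2) cos(5*pi*x/2) dx = (48/(25*pi**2)) - (0) = 48/(25*pi**2).
Hence a_5 = 48/(25*pi**2).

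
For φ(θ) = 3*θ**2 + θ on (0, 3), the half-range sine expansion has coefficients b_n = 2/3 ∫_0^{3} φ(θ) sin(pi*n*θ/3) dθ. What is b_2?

-30/pi

b_2 = 2/3 ∫_0^{3} (3*θ**2 + θ) sin(2*pi*θ/3) dθ.
Integrating by parts twice (tabular method), an antiderivative of (3*θ**2 + θ) sin(2*pi*θ/3) is -9*θ**2*cos(2*pi*θ/3)/(2*pi) + 27*θ*sin(2*pi*θ/3)/(2*pi**2) - 3*θ*cos(2*pi*θ/3)/(2*pi) + 9*sin(2*pi*θ/3)/(4*pi**2) + 81*cos(2*pi*θ/3)/(4*pi**3); evaluating from 0 to 3: ∫_{0}^{3} (3*θ**2 + θ) sin(2*pi*θ/3) dθ = (-45/pi + 81/(4*pi**3)) - (81/(4*pi**3)) = -45/pi.
Hence b_2 = (2/3)·(-45/pi) = -30/pi.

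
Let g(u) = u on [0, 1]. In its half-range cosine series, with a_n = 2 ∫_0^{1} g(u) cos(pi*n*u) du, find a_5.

a_5 = 2 ∫_0^{1} (u) cos(5*pi*u) du.
Integrating by parts (boundary term plus one more integral), an antiderivative of (u) cos(5*pi*u) is u*sin(5*pi*u)/(5*pi) + cos(5*pi*u)/(25*pi**2); evaluating from 0 to 1: ∫_{0}^{1} (u) cos(5*pi*u) du = (-1/(25*pi**2)) - (1/(25*pi**2)) = -2/(25*pi**2).
Hence a_5 = 2·(-2/(25*pi**2)) = -4/(25*pi**2).

-4/(25*pi**2)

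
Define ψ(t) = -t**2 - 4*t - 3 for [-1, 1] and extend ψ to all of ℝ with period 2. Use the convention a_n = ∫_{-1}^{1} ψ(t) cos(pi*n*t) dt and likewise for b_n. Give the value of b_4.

2/pi

b_4 = ∫_{-1}^{1} ψ(t) sin(4*pi*t) dt.
Integrating by parts twice (tabular method), an antiderivative of (-t**2 - 4*t - 3) sin(4*pi*t) is t**2*cos(4*pi*t)/(4*pi) - t*sin(4*pi*t)/(8*pi**2) + t*cos(4*pi*t)/pi - sin(4*pi*t)/(4*pi**2) - cos(4*pi*t)/(32*pi**3) + 3*cos(4*pi*t)/(4*pi); evaluating from -1 to 1: ∫_{-1}^{1} (-t**2 - 4*t - 3) sin(4*pi*t) dt = (-1/(32*pi**3) + 2/pi) - (-1/(32*pi**3)) = 2/pi.
Hence b_4 = 2/pi.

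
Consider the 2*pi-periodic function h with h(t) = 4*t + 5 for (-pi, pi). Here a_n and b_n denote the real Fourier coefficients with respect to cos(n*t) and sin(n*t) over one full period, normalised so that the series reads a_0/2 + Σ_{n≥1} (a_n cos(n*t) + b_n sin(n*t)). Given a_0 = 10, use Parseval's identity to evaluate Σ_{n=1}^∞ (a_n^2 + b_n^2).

32*pi**2/3

Parseval: a_0^2/2 + Σ_{n≥1} (a_n^2+b_n^2) = 1/pi ∫_{-pi}^{pi} h(t)^2 dt = 50 + 32*pi**2/3.
Subtract a_0^2/2 = 50: Σ (a_n^2+b_n^2) = 32*pi**2/3.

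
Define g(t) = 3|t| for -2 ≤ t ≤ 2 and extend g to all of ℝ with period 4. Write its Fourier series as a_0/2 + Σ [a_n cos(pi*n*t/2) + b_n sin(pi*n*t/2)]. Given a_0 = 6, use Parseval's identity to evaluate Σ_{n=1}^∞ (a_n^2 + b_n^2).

Parseval: a_0^2/2 + Σ_{n≥1} (a_n^2+b_n^2) = 1/2 ∫_{-2}^{2} g(t)^2 dt = 24.
Subtract a_0^2/2 = 18: Σ (a_n^2+b_n^2) = 6.

6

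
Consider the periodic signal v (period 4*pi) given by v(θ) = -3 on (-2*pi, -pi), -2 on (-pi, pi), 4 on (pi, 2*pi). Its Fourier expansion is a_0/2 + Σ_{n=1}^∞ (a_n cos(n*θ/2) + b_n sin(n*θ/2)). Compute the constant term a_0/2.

-3/4

a_0 = (1/(2*pi)) ∫_{-2*pi}^{2*pi} v(θ) dθ = (1/(2*pi)) · (-3*pi) = -3/2.
So the constant term a_0/2 = -3/4.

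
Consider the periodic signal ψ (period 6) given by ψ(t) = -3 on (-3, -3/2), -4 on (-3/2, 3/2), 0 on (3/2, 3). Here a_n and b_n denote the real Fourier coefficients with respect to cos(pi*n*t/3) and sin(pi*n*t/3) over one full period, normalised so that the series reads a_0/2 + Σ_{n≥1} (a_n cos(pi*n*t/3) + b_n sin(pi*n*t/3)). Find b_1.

b_1 = 1/3 ∫_{-3}^{3} ψ(t) sin(pi*t/3) dt.
Split the integral at the breakpoints.
Directly, an antiderivative of (-3) sin(pi*t/3) is 9*cos(pi*t/3)/pi; evaluating from -3 to -3/2: ∫_{-3}^{-3/2} (-3) sin(pi*t/3) dt = (0) - (-9/pi) = 9/pi.
Directly, an antiderivative of (-4) sin(pi*t/3) is 12*cos(pi*t/3)/pi; evaluating from -3/2 to 3/2: ∫_{-3/2}^{3/2} (-4) sin(pi*t/3) dt = (0) - (0) = 0.
∫_{3/2}^{3} (0) sin(pi*t/3) dt = 0.
Summing the pieces and multiplying by (1/3) gives b_1 = 3/pi.

3/pi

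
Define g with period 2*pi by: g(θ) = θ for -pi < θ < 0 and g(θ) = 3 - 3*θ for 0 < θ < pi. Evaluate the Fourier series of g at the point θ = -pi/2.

-pi/2

g is continuous at θ = -pi/2 with value -pi/2, so the series converges to -pi/2 there.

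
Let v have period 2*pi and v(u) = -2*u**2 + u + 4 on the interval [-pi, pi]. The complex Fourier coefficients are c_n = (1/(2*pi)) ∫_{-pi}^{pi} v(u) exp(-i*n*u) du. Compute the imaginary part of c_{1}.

Since v is real-valued, Im(c_{1}) = -(1/(2*pi)) ∫_{-pi}^{pi} v(u) sin(u) du = -b_{1}/2.
Integrating by parts twice (tabular method), an antiderivative of (-2*u**2 + u + 4) sin(u) is 2*u**2*cos(u) - 4*u*sin(u) - u*cos(u) + sin(u) - 8*cos(u); evaluating from -pi to pi: ∫_{-pi}^{pi} (-2*u**2 + u + 4) sin(u) du = (-2*pi**2 + pi + 8) - (-2*pi**2 - pi + 8) = 2*pi.
Hence Im(c_{1}) = (-1/(2*pi))·(2*pi) = -1.

-1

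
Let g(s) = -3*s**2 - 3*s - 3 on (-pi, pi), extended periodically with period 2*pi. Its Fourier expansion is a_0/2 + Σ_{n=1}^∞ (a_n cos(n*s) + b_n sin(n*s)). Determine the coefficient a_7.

12/49

a_7 = 1/pi ∫_{-pi}^{pi} g(s) cos(7*s) ds.
Integrating by parts twice (tabular method), an antiderivative of (-3*s**2 - 3*s - 3) cos(7*s) is -3*s**2*sin(7*s)/7 - 3*s*sin(7*s)/7 - 6*s*cos(7*s)/49 - 141*sin(7*s)/343 - 3*cos(7*s)/49; evaluating from -pi to pi: ∫_{-pi}^{pi} (-3*s**2 - 3*s - 3) cos(7*s) ds = (3/49 + 6*pi/49) - (3/49 - 6*pi/49) = 12*pi/49.
Hence a_7 = (1/pi)·(12*pi/49) = 12/49.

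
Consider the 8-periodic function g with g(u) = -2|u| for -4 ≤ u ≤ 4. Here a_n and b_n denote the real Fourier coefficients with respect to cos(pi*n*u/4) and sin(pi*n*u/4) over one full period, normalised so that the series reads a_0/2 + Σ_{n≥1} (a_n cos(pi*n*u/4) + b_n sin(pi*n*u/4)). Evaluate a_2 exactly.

a_2 = 1/4 ∫_{-4}^{4} g(u) cos(pi*u/2) du.
g is even and cos(pi*u/2) is even, so the integrand is even and a_2 = 1/2 ∫_0^{4} g(u) cos(pi*u/2) du.
Integrating by parts (boundary term plus one more integral), an antiderivative of (-2*u) cos(pi*u/2) is -4*u*sin(pi*u/2)/pi - 8*cos(pi*u/2)/pi**2; evaluating from 0 to 4: ∫_{0}^{4} (-2*u) cos(pi*u/2) du = (-8/pi**2) - (-8/pi**2) = 0.
Hence a_2 = (1/2)·(0) = 0.

0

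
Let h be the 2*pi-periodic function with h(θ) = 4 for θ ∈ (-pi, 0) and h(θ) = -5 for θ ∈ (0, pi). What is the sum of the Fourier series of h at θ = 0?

At θ = 0 the one-sided limits are h(0^-) = 4 and h(0^+) = -5.
By Dirichlet's theorem the series converges to their average, [(4) + (-5)]/2 = -1/2.

-1/2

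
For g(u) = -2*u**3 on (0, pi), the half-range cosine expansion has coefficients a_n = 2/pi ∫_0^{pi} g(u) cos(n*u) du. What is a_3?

a_3 = 2/pi ∫_0^{pi} (-2*u**3) cos(3*u) du.
Integrating by parts three times (tabular method), an antiderivative of (-2*u**3) cos(3*u) is -2*u**3*sin(3*u)/3 - 2*u**2*cos(3*u)/3 + 4*u*sin(3*u)/9 + 4*cos(3*u)/27; evaluating from 0 to pi: ∫_{0}^{pi} (-2*u**3) cos(3*u) du = (-4/27 + 2*pi**2/3) - (4/27) = -8/27 + 2*pi**2/3.
Hence a_3 = (2/pi)·(-8/27 + 2*pi**2/3) = 4*(-4 + 9*pi**2)/(27*pi).

4*(-4 + 9*pi**2)/(27*pi)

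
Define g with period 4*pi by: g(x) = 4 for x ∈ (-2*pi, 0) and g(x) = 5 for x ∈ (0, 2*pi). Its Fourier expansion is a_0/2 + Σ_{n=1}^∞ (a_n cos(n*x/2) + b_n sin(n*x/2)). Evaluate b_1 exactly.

b_1 = (1/(2*pi)) ∫_{-2*pi}^{2*pi} g(x) sin(x/2) dx.
Split the integral at the breakpoints.
Directly, an antiderivative of (4) sin(x/2) is -8*cos(x/2); evaluating from -2*pi to 0: ∫_{-2*pi}^{0} (4) sin(x/2) dx = (-8) - (8) = -16.
Directly, an antiderivative of (5) sin(x/2) is -10*cos(x/2); evaluating from 0 to 2*pi: ∫_{0}^{2*pi} (5) sin(x/2) dx = (10) - (-10) = 20.
Summing the pieces and multiplying by (1/(2*pi)) gives b_1 = 2/pi.

2/pi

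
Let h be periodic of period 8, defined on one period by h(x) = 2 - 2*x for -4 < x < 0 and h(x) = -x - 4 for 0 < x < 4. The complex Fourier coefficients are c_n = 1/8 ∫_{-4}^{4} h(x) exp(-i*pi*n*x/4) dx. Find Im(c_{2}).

-3/pi

Since h is real-valued, Im(c_{2}) = -1/8 ∫_{-4}^{4} h(x) sin(pi*x/2) dx = -b_{2}/2.
Split the integral at the breakpoints.
Integrating by parts (boundary term plus one more integral), an antiderivative of (2 - 2*x) sin(pi*x/2) is 4*x*cos(pi*x/2)/pi - 8*sin(pi*x/2)/pi**2 - 4*cos(pi*x/2)/pi; evaluating from -4 to 0: ∫_{-4}^{0} (2 - 2*x) sin(pi*x/2) dx = (-4/pi) - (-20/pi) = 16/pi.
Integrating by parts (boundary term plus one more integral), an antiderivative of (-x - 4) sin(pi*x/2) is 2*x*cos(pi*x/2)/pi - 4*sin(pi*x/2)/pi**2 + 8*cos(pi*x/2)/pi; evaluating from 0 to 4: ∫_{0}^{4} (-x - 4) sin(pi*x/2) dx = (16/pi) - (8/pi) = 8/pi.
So ∫_{-4}^{4} h(x) sin(pi*x/2) dx = 24/pi.
Hence Im(c_{2}) = (-1/8)·(24/pi) = -3/pi.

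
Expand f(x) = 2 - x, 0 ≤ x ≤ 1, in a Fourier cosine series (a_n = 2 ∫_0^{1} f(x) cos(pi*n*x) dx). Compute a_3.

4/(9*pi**2)

a_3 = 2 ∫_0^{1} (2 - x) cos(3*pi*x) dx.
Integrating by parts (boundary term plus one more integral), an antiderivative of (2 - x) cos(3*pi*x) is -x*sin(3*pi*x)/(3*pi) + 2*sin(3*pi*x)/(3*pi) - cos(3*pi*x)/(9*pi**2); evaluating from 0 to 1: ∫_{0}^{1} (2 - x) cos(3*pi*x) dx = (1/(9*pi**2)) - (-1/(9*pi**2)) = 2/(9*pi**2).
Hence a_3 = 2·(2/(9*pi**2)) = 4/(9*pi**2).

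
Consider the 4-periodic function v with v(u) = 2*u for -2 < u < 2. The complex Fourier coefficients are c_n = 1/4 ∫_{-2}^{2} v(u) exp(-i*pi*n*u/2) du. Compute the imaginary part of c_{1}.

-4/pi

Since v is real-valued, Im(c_{1}) = -1/4 ∫_{-2}^{2} v(u) sin(pi*u/2) du = -b_{1}/2.
v is odd and sin(pi*u/2) is odd, so the integrand is even: ∫_{-2}^{2} v(u) sin(pi*u/2) du = 2∫_0^{2} v(u) sin(pi*u/2) du.
Integrating by parts (boundary term plus one more integral), an antiderivative of (2*u) sin(pi*u/2) is -4*u*cos(pi*u/2)/pi + 8*sin(pi*u/2)/pi**2; evaluating from 0 to 2: ∫_{0}^{2} (2*u) sin(pi*u/2) du = (8/pi) - (0) = 8/pi.
So ∫_{-2}^{2} v(u) sin(pi*u/2) du = 16/pi.
Hence Im(c_{1}) = (-1/4)·(16/pi) = -4/pi.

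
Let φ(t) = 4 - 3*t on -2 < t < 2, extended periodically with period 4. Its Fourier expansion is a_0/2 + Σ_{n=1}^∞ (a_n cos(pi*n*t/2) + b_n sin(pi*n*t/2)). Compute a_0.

8

a_0 = 1/2 ∫_{-2}^{2} φ(t) dt = 1/2 · (16) = 8.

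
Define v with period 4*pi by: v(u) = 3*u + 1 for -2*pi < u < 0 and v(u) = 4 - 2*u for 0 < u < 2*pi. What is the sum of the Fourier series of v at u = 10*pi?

5/2 - 5*pi

u = 10*pi differs from u = 2*pi by 2 full period(s), and the series is 4*pi-periodic.
At u = 2*pi the one-sided limits are v(2*pi^-) = 4 - 4*pi and v(2*pi^+) = 1 - 6*pi.
By Dirichlet's theorem the series converges to their average, [(4 - 4*pi) + (1 - 6*pi)]/2 = 5/2 - 5*pi.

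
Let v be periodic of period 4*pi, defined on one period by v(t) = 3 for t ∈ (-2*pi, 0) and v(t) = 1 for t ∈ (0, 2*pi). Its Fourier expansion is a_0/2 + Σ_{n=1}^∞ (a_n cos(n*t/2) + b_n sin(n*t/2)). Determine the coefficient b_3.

-4/(3*pi)

b_3 = (1/(2*pi)) ∫_{-2*pi}^{2*pi} v(t) sin(3*t/2) dt.
Split the integral at the breakpoints.
Directly, an antiderivative of (3) sin(3*t/2) is -2*cos(3*t/2); evaluating from -2*pi to 0: ∫_{-2*pi}^{0} (3) sin(3*t/2) dt = (-2) - (2) = -4.
Directly, an antiderivative of (1) sin(3*t/2) is -2*cos(3*t/2)/3; evaluating from 0 to 2*pi: ∫_{0}^{2*pi} (1) sin(3*t/2) dt = (2/3) - (-2/3) = 4/3.
Summing the pieces and multiplying by (1/(2*pi)) gives b_3 = -4/(3*pi).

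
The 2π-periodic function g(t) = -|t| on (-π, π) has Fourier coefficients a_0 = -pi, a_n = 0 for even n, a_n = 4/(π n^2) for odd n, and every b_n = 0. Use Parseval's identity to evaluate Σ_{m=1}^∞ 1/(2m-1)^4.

pi**4/96

Parseval: a_0^2/2 + Σ a_n^2 = (1/π) ∫_{-π}^{π} g(t)^2 dt = 2*pi**2/3.
Subtract a_0^2/2 = pi**2/2: Σ a_n^2 = pi**2/6.
Only odd n contribute, with a_n^2 = 16/(π^2 n^4), so Σ_{m≥1} 1/(2m-1)^4 = π^2·(pi**2/6)/16 = pi**4/96.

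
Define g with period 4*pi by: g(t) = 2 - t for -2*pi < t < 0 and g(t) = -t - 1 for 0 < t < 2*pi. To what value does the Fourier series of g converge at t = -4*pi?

t = -4*pi differs from t = 0 by -1 full period(s), and the series is 4*pi-periodic.
At t = 0 the one-sided limits are g(0^-) = 2 and g(0^+) = -1.
By Dirichlet's theorem the series converges to their average, [(2) + (-1)]/2 = 1/2.

1/2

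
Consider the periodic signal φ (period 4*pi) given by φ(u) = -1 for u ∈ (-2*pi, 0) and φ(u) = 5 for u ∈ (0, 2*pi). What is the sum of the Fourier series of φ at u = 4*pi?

2

u = 4*pi differs from u = 0 by 1 full period(s), and the series is 4*pi-periodic.
At u = 0 the one-sided limits are φ(0^-) = -1 and φ(0^+) = 5.
By Dirichlet's theorem the series converges to their average, [(-1) + (5)]/2 = 2.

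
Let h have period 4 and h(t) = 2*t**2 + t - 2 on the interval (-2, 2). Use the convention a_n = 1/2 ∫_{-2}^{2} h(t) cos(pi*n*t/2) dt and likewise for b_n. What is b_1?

b_1 = 1/2 ∫_{-2}^{2} h(t) sin(pi*t/2) dt.
Integrating by parts twice (tabular method), an antiderivative of (2*t**2 + t - 2) sin(pi*t/2) is -4*t**2*cos(pi*t/2)/pi + 16*t*sin(pi*t/2)/pi**2 - 2*t*cos(pi*t/2)/pi + 4*sin(pi*t/2)/pi**2 + 32*cos(pi*t/2)/pi**3 + 4*cos(pi*t/2)/pi; evaluating from -2 to 2: ∫_{-2}^{2} (2*t**2 + t - 2) sin(pi*t/2) dt = (-32/pi**3 + 16/pi) - (-32/pi**3 + 8/pi) = 8/pi.
Hence b_1 = (1/2)·(8/pi) = 4/pi.

4/pi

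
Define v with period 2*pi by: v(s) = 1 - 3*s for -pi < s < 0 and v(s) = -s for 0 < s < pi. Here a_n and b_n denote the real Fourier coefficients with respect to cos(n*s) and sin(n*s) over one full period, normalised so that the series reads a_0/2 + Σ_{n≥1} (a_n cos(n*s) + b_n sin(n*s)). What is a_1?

-4/pi

a_1 = 1/pi ∫_{-pi}^{pi} v(s) cos(s) ds.
Split the integral at the breakpoints.
Integrating by parts (boundary term plus one more integral), an antiderivative of (1 - 3*s) cos(s) is -3*s*sin(s) + sin(s) - 3*cos(s); evaluating from -pi to 0: ∫_{-pi}^{0} (1 - 3*s) cos(s) ds = (-3) - (3) = -6.
Integrating by parts (boundary term plus one more integral), an antiderivative of (-s) cos(s) is -s*sin(s) - cos(s); evaluating from 0 to pi: ∫_{0}^{pi} (-s) cos(s) ds = (1) - (-1) = 2.
Summing the pieces and multiplying by (1/pi) gives a_1 = -4/pi.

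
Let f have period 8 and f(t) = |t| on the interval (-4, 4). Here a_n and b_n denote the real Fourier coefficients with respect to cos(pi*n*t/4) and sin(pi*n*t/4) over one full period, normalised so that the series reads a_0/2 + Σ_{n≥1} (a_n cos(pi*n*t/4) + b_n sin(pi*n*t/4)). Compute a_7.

-16/(49*pi**2)

a_7 = 1/4 ∫_{-4}^{4} f(t) cos(7*pi*t/4) dt.
f is even and cos(7*pi*t/4) is even, so the integrand is even and a_7 = 1/2 ∫_0^{4} f(t) cos(7*pi*t/4) dt.
Integrating by parts (boundary term plus one more integral), an antiderivative of (t) cos(7*pi*t/4) is 4*t*sin(7*pi*t/4)/(7*pi) + 16*cos(7*pi*t/4)/(49*pi**2); evaluating from 0 to 4: ∫_{0}^{4} (t) cos(7*pi*t/4) dt = (-16/(49*pi**2)) - (16/(49*pi**2)) = -32/(49*pi**2).
Hence a_7 = (1/2)·(-32/(49*pi**2)) = -16/(49*pi**2).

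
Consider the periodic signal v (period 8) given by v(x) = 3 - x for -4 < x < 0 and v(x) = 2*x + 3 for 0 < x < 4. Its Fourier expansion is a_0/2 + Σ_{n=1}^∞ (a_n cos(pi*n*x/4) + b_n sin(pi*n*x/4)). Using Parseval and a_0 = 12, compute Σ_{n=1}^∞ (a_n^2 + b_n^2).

Parseval: a_0^2/2 + Σ_{n≥1} (a_n^2+b_n^2) = 1/4 ∫_{-4}^{4} v(x)^2 dx = 242/3.
Subtract a_0^2/2 = 72: Σ (a_n^2+b_n^2) = 26/3.

26/3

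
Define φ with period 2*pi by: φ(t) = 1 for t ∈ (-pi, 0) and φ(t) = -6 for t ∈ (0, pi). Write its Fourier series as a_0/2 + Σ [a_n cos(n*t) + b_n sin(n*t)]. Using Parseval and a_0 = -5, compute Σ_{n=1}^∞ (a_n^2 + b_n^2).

Parseval: a_0^2/2 + Σ_{n≥1} (a_n^2+b_n^2) = 1/pi ∫_{-pi}^{pi} φ(t)^2 dt = 37.
Subtract a_0^2/2 = 25/2: Σ (a_n^2+b_n^2) = 49/2.

49/2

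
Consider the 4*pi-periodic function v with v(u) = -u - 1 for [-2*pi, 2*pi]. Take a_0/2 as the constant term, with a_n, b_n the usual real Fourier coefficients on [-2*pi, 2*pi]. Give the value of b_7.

b_7 = (1/(2*pi)) ∫_{-2*pi}^{2*pi} v(u) sin(7*u/2) du.
Integrating by parts (boundary term plus one more integral), an antiderivative of (-u - 1) sin(7*u/2) is 2*u*cos(7*u/2)/7 - 4*sin(7*u/2)/49 + 2*cos(7*u/2)/7; evaluating from -2*pi to 2*pi: ∫_{-2*pi}^{2*pi} (-u - 1) sin(7*u/2) du = (-4*pi/7 - 2/7) - (-2/7 + 4*pi/7) = -8*pi/7.
Hence b_7 = (1/(2*pi))·(-8*pi/7) = -4/7.

-4/7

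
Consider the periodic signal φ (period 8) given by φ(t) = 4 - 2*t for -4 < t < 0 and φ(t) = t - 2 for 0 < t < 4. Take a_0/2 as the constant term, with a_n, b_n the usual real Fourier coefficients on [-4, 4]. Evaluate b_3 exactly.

-16/(3*pi)

b_3 = 1/4 ∫_{-4}^{4} φ(t) sin(3*pi*t/4) dt.
Split the integral at the breakpoints.
Integrating by parts (boundary term plus one more integral), an antiderivative of (4 - 2*t) sin(3*pi*t/4) is 8*t*cos(3*pi*t/4)/(3*pi) - 32*sin(3*pi*t/4)/(9*pi**2) - 16*cos(3*pi*t/4)/(3*pi); evaluating from -4 to 0: ∫_{-4}^{0} (4 - 2*t) sin(3*pi*t/4) dt = (-16/(3*pi)) - (16/pi) = -64/(3*pi).
Integrating by parts (boundary term plus one more integral), an antiderivative of (t - 2) sin(3*pi*t/4) is -4*t*cos(3*pi*t/4)/(3*pi) + 16*sin(3*pi*t/4)/(9*pi**2) + 8*cos(3*pi*t/4)/(3*pi); evaluating from 0 to 4: ∫_{0}^{4} (t - 2) sin(3*pi*t/4) dt = (8/(3*pi)) - (8/(3*pi)) = 0.
Summing the pieces and multiplying by (1/4) gives b_3 = -16/(3*pi).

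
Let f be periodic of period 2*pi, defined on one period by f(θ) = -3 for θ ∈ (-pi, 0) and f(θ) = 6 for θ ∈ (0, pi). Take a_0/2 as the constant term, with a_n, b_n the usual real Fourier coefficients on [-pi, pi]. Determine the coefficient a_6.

a_6 = 1/pi ∫_{-pi}^{pi} f(θ) cos(6*θ) dθ.
Split the integral at the breakpoints.
Directly, an antiderivative of (-3) cos(6*θ) is -sin(6*θ)/2; evaluating from -pi to 0: ∫_{-pi}^{0} (-3) cos(6*θ) dθ = (0) - (0) = 0.
Directly, an antiderivative of (6) cos(6*θ) is sin(6*θ); evaluating from 0 to pi: ∫_{0}^{pi} (6) cos(6*θ) dθ = (0) - (0) = 0.
Summing the pieces and multiplying by (1/pi) gives a_6 = 0.

0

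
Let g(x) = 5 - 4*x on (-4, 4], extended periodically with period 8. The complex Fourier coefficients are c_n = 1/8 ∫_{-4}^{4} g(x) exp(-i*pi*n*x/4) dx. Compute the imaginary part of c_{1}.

Since g is real-valued, Im(c_{1}) = -1/8 ∫_{-4}^{4} g(x) sin(pi*x/4) dx = -b_{1}/2.
Integrating by parts (boundary term plus one more integral), an antiderivative of (5 - 4*x) sin(pi*x/4) is 16*x*cos(pi*x/4)/pi - 64*sin(pi*x/4)/pi**2 - 20*cos(pi*x/4)/pi; evaluating from -4 to 4: ∫_{-4}^{4} (5 - 4*x) sin(pi*x/4) dx = (-44/pi) - (84/pi) = -128/pi.
Hence Im(c_{1}) = (-1/8)·(-128/pi) = 16/pi.

16/pi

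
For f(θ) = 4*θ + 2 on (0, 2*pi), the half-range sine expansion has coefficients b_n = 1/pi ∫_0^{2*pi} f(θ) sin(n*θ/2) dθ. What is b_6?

b_6 = 1/pi ∫_0^{2*pi} (4*θ + 2) sin(3*θ) dθ.
Integrating by parts (boundary term plus one more integral), an antiderivative of (4*θ + 2) sin(3*θ) is -4*θ*cos(3*θ)/3 + 4*sin(3*θ)/9 - 2*cos(3*θ)/3; evaluating from 0 to 2*pi: ∫_{0}^{2*pi} (4*θ + 2) sin(3*θ) dθ = (-8*pi/3 - 2/3) - (-2/3) = -8*pi/3.
Hence b_6 = (1/pi)·(-8*pi/3) = -8/3.

-8/3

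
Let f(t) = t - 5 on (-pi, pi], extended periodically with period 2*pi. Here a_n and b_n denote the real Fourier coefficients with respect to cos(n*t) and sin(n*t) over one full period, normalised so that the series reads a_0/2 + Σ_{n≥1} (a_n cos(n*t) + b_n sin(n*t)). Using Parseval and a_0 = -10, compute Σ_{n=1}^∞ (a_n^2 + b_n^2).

2*pi**2/3

Parseval: a_0^2/2 + Σ_{n≥1} (a_n^2+b_n^2) = 1/pi ∫_{-pi}^{pi} f(t)^2 dt = 2*pi**2/3 + 50.
Subtract a_0^2/2 = 50: Σ (a_n^2+b_n^2) = 2*pi**2/3.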